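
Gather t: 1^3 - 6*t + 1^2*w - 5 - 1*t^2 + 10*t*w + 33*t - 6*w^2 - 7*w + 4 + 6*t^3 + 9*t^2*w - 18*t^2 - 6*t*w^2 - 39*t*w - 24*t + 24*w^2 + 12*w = 6*t^3 + t^2*(9*w - 19) + t*(-6*w^2 - 29*w + 3) + 18*w^2 + 6*w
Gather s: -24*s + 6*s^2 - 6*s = 6*s^2 - 30*s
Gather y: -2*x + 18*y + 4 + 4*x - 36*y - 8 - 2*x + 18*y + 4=0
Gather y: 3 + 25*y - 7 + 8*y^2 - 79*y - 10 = 8*y^2 - 54*y - 14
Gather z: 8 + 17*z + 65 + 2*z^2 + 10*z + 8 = 2*z^2 + 27*z + 81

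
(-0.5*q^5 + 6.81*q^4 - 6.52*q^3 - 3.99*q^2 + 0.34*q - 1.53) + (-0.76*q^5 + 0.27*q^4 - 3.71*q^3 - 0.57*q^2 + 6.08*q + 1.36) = -1.26*q^5 + 7.08*q^4 - 10.23*q^3 - 4.56*q^2 + 6.42*q - 0.17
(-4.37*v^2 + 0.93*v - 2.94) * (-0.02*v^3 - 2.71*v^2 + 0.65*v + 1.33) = 0.0874*v^5 + 11.8241*v^4 - 5.302*v^3 + 2.7598*v^2 - 0.6741*v - 3.9102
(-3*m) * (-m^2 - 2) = 3*m^3 + 6*m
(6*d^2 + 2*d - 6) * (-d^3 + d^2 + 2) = -6*d^5 + 4*d^4 + 8*d^3 + 6*d^2 + 4*d - 12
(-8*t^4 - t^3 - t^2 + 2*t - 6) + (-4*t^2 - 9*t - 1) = -8*t^4 - t^3 - 5*t^2 - 7*t - 7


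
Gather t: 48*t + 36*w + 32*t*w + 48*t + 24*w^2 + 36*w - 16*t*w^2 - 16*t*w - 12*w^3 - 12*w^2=t*(-16*w^2 + 16*w + 96) - 12*w^3 + 12*w^2 + 72*w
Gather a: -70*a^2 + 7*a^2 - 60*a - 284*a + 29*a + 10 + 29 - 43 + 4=-63*a^2 - 315*a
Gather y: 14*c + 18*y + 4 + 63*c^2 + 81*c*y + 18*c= 63*c^2 + 32*c + y*(81*c + 18) + 4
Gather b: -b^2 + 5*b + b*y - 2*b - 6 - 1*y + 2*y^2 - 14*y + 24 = -b^2 + b*(y + 3) + 2*y^2 - 15*y + 18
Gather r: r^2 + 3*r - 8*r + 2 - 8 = r^2 - 5*r - 6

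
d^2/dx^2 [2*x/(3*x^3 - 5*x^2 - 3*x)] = 4*(27*x^2 - 45*x + 34)/(27*x^6 - 135*x^5 + 144*x^4 + 145*x^3 - 144*x^2 - 135*x - 27)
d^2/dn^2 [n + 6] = 0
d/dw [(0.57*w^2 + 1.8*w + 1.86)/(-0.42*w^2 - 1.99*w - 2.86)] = (-0.378299999999999*w^2 - 1.698*w - 1.4466)/(0.1764*w^4 + 1.6716*w^3 + 6.3625*w^2 + 11.3828*w + 8.1796)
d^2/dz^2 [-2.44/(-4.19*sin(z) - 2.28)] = (-42.836884*sin(z)^2 + 23.309808*sin(z) + 85.673768)/(4.19*sin(z) + 2.28)^3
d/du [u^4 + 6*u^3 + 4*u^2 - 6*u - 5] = 4*u^3 + 18*u^2 + 8*u - 6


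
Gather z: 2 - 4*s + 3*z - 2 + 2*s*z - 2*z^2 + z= -4*s - 2*z^2 + z*(2*s + 4)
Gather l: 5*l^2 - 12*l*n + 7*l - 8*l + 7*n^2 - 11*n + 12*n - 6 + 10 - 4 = 5*l^2 + l*(-12*n - 1) + 7*n^2 + n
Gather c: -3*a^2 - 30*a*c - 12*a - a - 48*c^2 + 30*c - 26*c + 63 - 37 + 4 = -3*a^2 - 13*a - 48*c^2 + c*(4 - 30*a) + 30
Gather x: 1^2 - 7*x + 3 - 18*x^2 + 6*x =-18*x^2 - x + 4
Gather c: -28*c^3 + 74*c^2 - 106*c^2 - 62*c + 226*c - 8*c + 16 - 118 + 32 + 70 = -28*c^3 - 32*c^2 + 156*c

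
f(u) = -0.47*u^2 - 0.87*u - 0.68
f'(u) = -0.94*u - 0.87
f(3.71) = -10.38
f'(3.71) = -4.36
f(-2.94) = -2.18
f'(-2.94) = 1.89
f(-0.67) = -0.31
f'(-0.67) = -0.24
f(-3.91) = -4.46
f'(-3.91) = 2.81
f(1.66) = -3.42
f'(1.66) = -2.43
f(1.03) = -2.07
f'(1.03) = -1.84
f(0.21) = -0.88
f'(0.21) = -1.07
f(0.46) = -1.18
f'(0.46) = -1.30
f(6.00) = -22.82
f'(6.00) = -6.51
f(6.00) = -22.82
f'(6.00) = -6.51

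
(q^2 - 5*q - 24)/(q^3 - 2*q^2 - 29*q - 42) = (q - 8)/(q^2 - 5*q - 14)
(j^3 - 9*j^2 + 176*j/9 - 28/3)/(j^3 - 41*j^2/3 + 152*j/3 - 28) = (j - 7/3)/(j - 7)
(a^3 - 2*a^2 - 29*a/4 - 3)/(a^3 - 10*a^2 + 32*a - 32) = (a^2 + 2*a + 3/4)/(a^2 - 6*a + 8)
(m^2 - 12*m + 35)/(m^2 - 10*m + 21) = (m - 5)/(m - 3)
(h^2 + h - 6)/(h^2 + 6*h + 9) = (h - 2)/(h + 3)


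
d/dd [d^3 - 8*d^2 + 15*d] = 3*d^2 - 16*d + 15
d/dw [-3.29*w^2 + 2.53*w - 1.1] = 2.53 - 6.58*w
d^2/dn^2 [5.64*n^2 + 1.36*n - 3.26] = 11.2800000000000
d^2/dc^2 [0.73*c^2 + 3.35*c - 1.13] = 1.46000000000000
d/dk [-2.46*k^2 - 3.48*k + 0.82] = -4.92*k - 3.48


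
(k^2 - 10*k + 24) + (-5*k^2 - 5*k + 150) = -4*k^2 - 15*k + 174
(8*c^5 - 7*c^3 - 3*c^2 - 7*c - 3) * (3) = 24*c^5 - 21*c^3 - 9*c^2 - 21*c - 9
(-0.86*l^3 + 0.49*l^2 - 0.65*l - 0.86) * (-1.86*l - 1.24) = 1.5996*l^4 + 0.155*l^3 + 0.6014*l^2 + 2.4056*l + 1.0664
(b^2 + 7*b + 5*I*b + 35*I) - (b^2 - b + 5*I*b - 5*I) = 8*b + 40*I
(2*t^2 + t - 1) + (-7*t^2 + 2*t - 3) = -5*t^2 + 3*t - 4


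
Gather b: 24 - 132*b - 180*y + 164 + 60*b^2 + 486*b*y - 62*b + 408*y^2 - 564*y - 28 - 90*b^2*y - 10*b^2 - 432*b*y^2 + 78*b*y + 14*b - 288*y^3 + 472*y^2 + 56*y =b^2*(50 - 90*y) + b*(-432*y^2 + 564*y - 180) - 288*y^3 + 880*y^2 - 688*y + 160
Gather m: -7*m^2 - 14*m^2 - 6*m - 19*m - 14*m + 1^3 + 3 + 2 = -21*m^2 - 39*m + 6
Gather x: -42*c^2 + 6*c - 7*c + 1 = -42*c^2 - c + 1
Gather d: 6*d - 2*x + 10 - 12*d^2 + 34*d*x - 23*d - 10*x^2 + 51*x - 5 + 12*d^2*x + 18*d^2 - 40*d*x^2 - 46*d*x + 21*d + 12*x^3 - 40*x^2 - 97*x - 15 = d^2*(12*x + 6) + d*(-40*x^2 - 12*x + 4) + 12*x^3 - 50*x^2 - 48*x - 10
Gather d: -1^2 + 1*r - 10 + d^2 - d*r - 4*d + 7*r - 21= d^2 + d*(-r - 4) + 8*r - 32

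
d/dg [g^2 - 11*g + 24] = 2*g - 11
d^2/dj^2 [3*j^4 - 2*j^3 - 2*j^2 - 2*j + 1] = 36*j^2 - 12*j - 4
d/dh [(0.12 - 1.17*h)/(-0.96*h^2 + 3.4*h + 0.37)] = (-1.1232*h^2 + 0.2304*h - 0.8409)/(0.9216*h^4 - 6.528*h^3 + 10.8496*h^2 + 2.516*h + 0.1369)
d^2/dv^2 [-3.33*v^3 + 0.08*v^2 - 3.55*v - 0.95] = 0.16 - 19.98*v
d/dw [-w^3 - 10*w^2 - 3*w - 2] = -3*w^2 - 20*w - 3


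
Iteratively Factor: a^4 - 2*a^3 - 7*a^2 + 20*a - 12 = (a - 1)*(a^3 - a^2 - 8*a + 12) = (a - 2)*(a - 1)*(a^2 + a - 6) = (a - 2)*(a - 1)*(a + 3)*(a - 2)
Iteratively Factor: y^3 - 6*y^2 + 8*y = (y - 4)*(y^2 - 2*y) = y*(y - 4)*(y - 2)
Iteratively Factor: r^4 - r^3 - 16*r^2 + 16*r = (r + 4)*(r^3 - 5*r^2 + 4*r) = (r - 1)*(r + 4)*(r^2 - 4*r) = r*(r - 1)*(r + 4)*(r - 4)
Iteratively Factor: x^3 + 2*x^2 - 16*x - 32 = (x + 4)*(x^2 - 2*x - 8) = (x + 2)*(x + 4)*(x - 4)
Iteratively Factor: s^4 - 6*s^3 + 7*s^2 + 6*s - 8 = (s - 2)*(s^3 - 4*s^2 - s + 4) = (s - 2)*(s - 1)*(s^2 - 3*s - 4) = (s - 2)*(s - 1)*(s + 1)*(s - 4)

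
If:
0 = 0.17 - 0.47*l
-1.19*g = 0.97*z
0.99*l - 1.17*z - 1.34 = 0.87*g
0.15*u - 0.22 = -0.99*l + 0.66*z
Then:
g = 1.74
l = 0.36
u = -10.30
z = -2.13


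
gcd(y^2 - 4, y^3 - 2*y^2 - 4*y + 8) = y^2 - 4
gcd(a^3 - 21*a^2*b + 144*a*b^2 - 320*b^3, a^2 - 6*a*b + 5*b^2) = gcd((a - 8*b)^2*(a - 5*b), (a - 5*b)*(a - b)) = a - 5*b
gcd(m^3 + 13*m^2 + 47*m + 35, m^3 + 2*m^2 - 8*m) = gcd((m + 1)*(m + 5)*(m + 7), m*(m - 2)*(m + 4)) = 1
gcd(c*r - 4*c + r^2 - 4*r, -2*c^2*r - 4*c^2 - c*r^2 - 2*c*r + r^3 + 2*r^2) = c + r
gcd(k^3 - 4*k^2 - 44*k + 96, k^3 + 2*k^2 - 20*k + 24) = k^2 + 4*k - 12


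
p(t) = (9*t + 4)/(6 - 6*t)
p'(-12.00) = 0.01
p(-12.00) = -1.33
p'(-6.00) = 0.04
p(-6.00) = -1.19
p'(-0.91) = 0.59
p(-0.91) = -0.37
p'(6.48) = 0.07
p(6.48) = -1.90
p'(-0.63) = 0.82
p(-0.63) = -0.17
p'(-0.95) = 0.57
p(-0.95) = -0.39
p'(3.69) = 0.30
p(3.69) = -2.31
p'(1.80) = 3.39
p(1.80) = -4.21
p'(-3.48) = 0.11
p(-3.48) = -1.02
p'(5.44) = 0.11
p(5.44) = -1.99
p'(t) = 9/(6 - 6*t) + 6*(9*t + 4)/(6 - 6*t)^2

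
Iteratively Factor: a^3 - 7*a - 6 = (a + 1)*(a^2 - a - 6) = (a - 3)*(a + 1)*(a + 2)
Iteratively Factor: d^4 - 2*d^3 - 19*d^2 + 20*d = (d - 5)*(d^3 + 3*d^2 - 4*d) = d*(d - 5)*(d^2 + 3*d - 4) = d*(d - 5)*(d - 1)*(d + 4)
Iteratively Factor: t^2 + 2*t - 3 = (t + 3)*(t - 1)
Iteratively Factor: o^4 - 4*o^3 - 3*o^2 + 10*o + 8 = (o - 4)*(o^3 - 3*o - 2) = (o - 4)*(o + 1)*(o^2 - o - 2) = (o - 4)*(o - 2)*(o + 1)*(o + 1)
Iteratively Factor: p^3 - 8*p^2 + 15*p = (p - 3)*(p^2 - 5*p) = p*(p - 3)*(p - 5)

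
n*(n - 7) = n^2 - 7*n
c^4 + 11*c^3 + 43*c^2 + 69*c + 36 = (c + 1)*(c + 3)^2*(c + 4)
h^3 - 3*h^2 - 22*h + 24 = (h - 6)*(h - 1)*(h + 4)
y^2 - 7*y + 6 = (y - 6)*(y - 1)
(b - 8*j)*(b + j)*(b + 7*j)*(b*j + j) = b^4*j + b^3*j - 57*b^2*j^3 - 56*b*j^4 - 57*b*j^3 - 56*j^4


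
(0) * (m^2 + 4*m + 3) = 0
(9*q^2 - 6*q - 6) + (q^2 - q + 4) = 10*q^2 - 7*q - 2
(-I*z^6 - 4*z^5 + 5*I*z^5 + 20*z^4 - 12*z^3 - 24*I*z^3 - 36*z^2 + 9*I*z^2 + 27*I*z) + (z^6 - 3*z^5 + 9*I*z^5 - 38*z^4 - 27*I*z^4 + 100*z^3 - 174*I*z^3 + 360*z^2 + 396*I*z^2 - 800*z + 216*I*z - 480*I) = z^6 - I*z^6 - 7*z^5 + 14*I*z^5 - 18*z^4 - 27*I*z^4 + 88*z^3 - 198*I*z^3 + 324*z^2 + 405*I*z^2 - 800*z + 243*I*z - 480*I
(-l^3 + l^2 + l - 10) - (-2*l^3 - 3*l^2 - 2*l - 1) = l^3 + 4*l^2 + 3*l - 9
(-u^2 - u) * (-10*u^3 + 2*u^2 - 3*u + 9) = 10*u^5 + 8*u^4 + u^3 - 6*u^2 - 9*u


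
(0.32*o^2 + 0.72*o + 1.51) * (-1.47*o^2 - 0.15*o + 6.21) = -0.4704*o^4 - 1.1064*o^3 - 0.3405*o^2 + 4.2447*o + 9.3771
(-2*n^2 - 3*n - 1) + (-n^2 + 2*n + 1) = -3*n^2 - n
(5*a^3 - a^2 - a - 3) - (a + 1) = 5*a^3 - a^2 - 2*a - 4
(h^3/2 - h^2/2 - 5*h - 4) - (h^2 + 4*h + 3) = h^3/2 - 3*h^2/2 - 9*h - 7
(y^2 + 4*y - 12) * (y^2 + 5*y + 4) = y^4 + 9*y^3 + 12*y^2 - 44*y - 48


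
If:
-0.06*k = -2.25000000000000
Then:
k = 37.50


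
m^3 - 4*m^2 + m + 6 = (m - 3)*(m - 2)*(m + 1)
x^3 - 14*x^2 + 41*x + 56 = (x - 8)*(x - 7)*(x + 1)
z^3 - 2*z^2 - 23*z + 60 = (z - 4)*(z - 3)*(z + 5)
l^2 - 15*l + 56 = (l - 8)*(l - 7)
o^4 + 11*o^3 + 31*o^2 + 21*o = o*(o + 1)*(o + 3)*(o + 7)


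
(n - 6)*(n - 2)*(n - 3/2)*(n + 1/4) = n^4 - 37*n^3/4 + 173*n^2/8 - 12*n - 9/2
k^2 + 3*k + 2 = (k + 1)*(k + 2)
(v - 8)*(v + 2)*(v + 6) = v^3 - 52*v - 96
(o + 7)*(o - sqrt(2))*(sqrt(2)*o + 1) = sqrt(2)*o^3 - o^2 + 7*sqrt(2)*o^2 - 7*o - sqrt(2)*o - 7*sqrt(2)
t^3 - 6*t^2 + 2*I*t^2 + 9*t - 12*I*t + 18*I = (t - 3)^2*(t + 2*I)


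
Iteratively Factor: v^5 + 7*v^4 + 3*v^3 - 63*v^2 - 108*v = (v + 4)*(v^4 + 3*v^3 - 9*v^2 - 27*v) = v*(v + 4)*(v^3 + 3*v^2 - 9*v - 27) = v*(v - 3)*(v + 4)*(v^2 + 6*v + 9) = v*(v - 3)*(v + 3)*(v + 4)*(v + 3)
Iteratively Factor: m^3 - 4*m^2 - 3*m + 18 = (m - 3)*(m^2 - m - 6) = (m - 3)^2*(m + 2)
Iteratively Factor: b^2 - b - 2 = (b - 2)*(b + 1)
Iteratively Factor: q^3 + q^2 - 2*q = (q + 2)*(q^2 - q) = (q - 1)*(q + 2)*(q)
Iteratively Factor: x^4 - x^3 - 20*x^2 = (x)*(x^3 - x^2 - 20*x) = x^2*(x^2 - x - 20) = x^2*(x + 4)*(x - 5)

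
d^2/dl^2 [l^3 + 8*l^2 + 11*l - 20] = 6*l + 16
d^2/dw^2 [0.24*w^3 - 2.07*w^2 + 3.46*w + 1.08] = 1.44*w - 4.14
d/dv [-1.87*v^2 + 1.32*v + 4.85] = 1.32 - 3.74*v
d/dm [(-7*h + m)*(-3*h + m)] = -10*h + 2*m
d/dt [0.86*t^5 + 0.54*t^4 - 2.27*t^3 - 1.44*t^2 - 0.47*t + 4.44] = 4.3*t^4 + 2.16*t^3 - 6.81*t^2 - 2.88*t - 0.47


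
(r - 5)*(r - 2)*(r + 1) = r^3 - 6*r^2 + 3*r + 10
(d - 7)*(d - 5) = d^2 - 12*d + 35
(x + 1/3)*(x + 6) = x^2 + 19*x/3 + 2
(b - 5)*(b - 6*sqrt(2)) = b^2 - 6*sqrt(2)*b - 5*b + 30*sqrt(2)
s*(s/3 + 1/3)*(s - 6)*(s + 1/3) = s^4/3 - 14*s^3/9 - 23*s^2/9 - 2*s/3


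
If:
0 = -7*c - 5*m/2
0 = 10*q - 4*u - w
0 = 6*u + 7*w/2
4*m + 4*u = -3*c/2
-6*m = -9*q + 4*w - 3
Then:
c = -175/2241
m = 490/2241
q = -97/2241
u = -3395/17928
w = 485/1494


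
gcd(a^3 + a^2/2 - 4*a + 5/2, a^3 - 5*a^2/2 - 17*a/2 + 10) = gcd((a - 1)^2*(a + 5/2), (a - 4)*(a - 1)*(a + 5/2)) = a^2 + 3*a/2 - 5/2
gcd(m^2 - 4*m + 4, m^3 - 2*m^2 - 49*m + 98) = m - 2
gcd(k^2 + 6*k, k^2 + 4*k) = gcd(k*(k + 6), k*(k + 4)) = k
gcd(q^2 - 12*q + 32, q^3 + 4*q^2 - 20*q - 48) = q - 4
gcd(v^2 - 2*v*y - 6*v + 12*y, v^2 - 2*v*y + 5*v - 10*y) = -v + 2*y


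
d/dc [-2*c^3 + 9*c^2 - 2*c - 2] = -6*c^2 + 18*c - 2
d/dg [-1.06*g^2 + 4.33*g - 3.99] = 4.33 - 2.12*g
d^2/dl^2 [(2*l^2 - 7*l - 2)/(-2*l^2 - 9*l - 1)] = 2*(64*l^3 + 36*l^2 + 66*l + 93)/(8*l^6 + 108*l^5 + 498*l^4 + 837*l^3 + 249*l^2 + 27*l + 1)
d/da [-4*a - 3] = -4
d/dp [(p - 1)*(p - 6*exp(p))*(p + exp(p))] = (p - 1)*(p - 6*exp(p))*(exp(p) + 1) - (p - 1)*(p + exp(p))*(6*exp(p) - 1) + (p - 6*exp(p))*(p + exp(p))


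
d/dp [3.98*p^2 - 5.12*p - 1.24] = 7.96*p - 5.12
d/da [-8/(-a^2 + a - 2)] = 8*(1 - 2*a)/(a^2 - a + 2)^2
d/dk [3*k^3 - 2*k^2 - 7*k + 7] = 9*k^2 - 4*k - 7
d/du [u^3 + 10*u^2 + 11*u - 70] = 3*u^2 + 20*u + 11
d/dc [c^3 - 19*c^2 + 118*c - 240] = 3*c^2 - 38*c + 118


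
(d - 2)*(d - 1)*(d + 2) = d^3 - d^2 - 4*d + 4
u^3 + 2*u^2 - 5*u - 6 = (u - 2)*(u + 1)*(u + 3)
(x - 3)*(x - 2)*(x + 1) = x^3 - 4*x^2 + x + 6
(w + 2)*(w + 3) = w^2 + 5*w + 6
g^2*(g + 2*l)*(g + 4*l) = g^4 + 6*g^3*l + 8*g^2*l^2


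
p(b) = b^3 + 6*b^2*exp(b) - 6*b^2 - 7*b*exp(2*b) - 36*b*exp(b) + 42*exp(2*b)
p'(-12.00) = 576.01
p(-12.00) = -2591.99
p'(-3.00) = 67.78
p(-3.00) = -72.78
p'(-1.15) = 26.95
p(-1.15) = 11.18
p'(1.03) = 329.57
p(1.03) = 181.66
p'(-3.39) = 79.15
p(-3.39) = -101.40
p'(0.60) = 133.74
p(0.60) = 88.13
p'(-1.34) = 29.85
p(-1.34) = 5.80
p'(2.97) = 12388.64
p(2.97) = 6979.23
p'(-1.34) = 29.85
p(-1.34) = 5.80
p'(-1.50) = 32.64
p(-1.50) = 0.80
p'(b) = 6*b^2*exp(b) + 3*b^2 - 14*b*exp(2*b) - 24*b*exp(b) - 12*b + 77*exp(2*b) - 36*exp(b)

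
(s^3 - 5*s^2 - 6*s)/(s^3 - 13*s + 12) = s*(s^2 - 5*s - 6)/(s^3 - 13*s + 12)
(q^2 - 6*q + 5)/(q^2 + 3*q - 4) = (q - 5)/(q + 4)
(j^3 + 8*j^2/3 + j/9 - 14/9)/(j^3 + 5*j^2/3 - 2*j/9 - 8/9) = (3*j + 7)/(3*j + 4)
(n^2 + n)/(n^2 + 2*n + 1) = n/(n + 1)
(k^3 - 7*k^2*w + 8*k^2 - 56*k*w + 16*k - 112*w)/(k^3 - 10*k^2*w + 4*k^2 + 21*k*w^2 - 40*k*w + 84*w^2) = (-k - 4)/(-k + 3*w)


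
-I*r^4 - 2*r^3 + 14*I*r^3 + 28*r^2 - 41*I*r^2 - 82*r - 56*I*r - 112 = (r - 8)*(r - 7)*(r - 2*I)*(-I*r - I)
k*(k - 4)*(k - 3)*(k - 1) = k^4 - 8*k^3 + 19*k^2 - 12*k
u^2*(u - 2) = u^3 - 2*u^2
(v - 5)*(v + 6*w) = v^2 + 6*v*w - 5*v - 30*w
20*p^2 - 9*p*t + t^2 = (-5*p + t)*(-4*p + t)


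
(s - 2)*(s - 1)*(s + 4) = s^3 + s^2 - 10*s + 8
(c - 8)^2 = c^2 - 16*c + 64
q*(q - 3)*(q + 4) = q^3 + q^2 - 12*q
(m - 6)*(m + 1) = m^2 - 5*m - 6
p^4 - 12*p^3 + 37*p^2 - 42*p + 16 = (p - 8)*(p - 2)*(p - 1)^2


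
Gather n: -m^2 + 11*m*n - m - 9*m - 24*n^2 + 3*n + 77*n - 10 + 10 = -m^2 - 10*m - 24*n^2 + n*(11*m + 80)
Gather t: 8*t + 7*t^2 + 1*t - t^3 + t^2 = -t^3 + 8*t^2 + 9*t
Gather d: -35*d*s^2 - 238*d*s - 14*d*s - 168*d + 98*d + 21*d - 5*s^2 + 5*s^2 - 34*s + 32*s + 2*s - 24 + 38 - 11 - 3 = d*(-35*s^2 - 252*s - 49)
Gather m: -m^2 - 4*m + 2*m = -m^2 - 2*m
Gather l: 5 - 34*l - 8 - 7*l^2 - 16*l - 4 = -7*l^2 - 50*l - 7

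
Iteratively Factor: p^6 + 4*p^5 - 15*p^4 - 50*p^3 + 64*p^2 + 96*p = (p)*(p^5 + 4*p^4 - 15*p^3 - 50*p^2 + 64*p + 96) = p*(p + 4)*(p^4 - 15*p^2 + 10*p + 24) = p*(p + 1)*(p + 4)*(p^3 - p^2 - 14*p + 24) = p*(p - 3)*(p + 1)*(p + 4)*(p^2 + 2*p - 8) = p*(p - 3)*(p - 2)*(p + 1)*(p + 4)*(p + 4)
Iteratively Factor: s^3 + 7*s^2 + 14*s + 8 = (s + 2)*(s^2 + 5*s + 4) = (s + 2)*(s + 4)*(s + 1)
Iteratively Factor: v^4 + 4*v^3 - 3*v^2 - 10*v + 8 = (v + 4)*(v^3 - 3*v + 2) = (v - 1)*(v + 4)*(v^2 + v - 2) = (v - 1)*(v + 2)*(v + 4)*(v - 1)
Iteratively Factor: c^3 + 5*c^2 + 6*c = (c)*(c^2 + 5*c + 6) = c*(c + 2)*(c + 3)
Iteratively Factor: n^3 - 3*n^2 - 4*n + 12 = (n - 2)*(n^2 - n - 6) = (n - 2)*(n + 2)*(n - 3)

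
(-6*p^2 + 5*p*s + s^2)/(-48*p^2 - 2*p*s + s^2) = (p - s)/(8*p - s)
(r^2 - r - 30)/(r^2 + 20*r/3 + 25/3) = 3*(r - 6)/(3*r + 5)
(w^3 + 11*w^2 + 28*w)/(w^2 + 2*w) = (w^2 + 11*w + 28)/(w + 2)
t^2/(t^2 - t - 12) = t^2/(t^2 - t - 12)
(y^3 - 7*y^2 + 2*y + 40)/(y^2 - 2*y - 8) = y - 5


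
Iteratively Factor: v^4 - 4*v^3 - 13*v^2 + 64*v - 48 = (v + 4)*(v^3 - 8*v^2 + 19*v - 12) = (v - 3)*(v + 4)*(v^2 - 5*v + 4) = (v - 4)*(v - 3)*(v + 4)*(v - 1)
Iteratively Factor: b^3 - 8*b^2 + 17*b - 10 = (b - 1)*(b^2 - 7*b + 10) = (b - 5)*(b - 1)*(b - 2)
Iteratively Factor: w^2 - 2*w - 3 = (w - 3)*(w + 1)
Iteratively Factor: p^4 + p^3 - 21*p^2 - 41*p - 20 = (p + 1)*(p^3 - 21*p - 20) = (p - 5)*(p + 1)*(p^2 + 5*p + 4) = (p - 5)*(p + 1)*(p + 4)*(p + 1)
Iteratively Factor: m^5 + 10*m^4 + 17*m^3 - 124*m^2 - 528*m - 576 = (m + 3)*(m^4 + 7*m^3 - 4*m^2 - 112*m - 192) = (m - 4)*(m + 3)*(m^3 + 11*m^2 + 40*m + 48) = (m - 4)*(m + 3)*(m + 4)*(m^2 + 7*m + 12) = (m - 4)*(m + 3)^2*(m + 4)*(m + 4)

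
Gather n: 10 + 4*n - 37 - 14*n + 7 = -10*n - 20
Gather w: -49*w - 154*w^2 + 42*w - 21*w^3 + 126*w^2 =-21*w^3 - 28*w^2 - 7*w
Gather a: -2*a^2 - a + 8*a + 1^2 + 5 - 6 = -2*a^2 + 7*a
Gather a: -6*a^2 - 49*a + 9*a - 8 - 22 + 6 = -6*a^2 - 40*a - 24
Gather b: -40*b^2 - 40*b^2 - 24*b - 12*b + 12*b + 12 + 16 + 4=-80*b^2 - 24*b + 32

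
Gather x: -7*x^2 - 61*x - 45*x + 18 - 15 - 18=-7*x^2 - 106*x - 15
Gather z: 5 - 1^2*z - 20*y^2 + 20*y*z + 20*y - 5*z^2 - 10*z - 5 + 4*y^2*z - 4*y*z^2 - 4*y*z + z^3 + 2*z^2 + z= -20*y^2 + 20*y + z^3 + z^2*(-4*y - 3) + z*(4*y^2 + 16*y - 10)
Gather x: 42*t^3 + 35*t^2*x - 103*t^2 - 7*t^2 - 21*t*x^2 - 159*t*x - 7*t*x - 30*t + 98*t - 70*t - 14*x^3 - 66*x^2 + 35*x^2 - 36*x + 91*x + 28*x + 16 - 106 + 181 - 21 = 42*t^3 - 110*t^2 - 2*t - 14*x^3 + x^2*(-21*t - 31) + x*(35*t^2 - 166*t + 83) + 70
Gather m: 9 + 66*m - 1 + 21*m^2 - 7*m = 21*m^2 + 59*m + 8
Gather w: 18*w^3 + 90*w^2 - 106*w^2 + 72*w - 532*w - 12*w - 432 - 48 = 18*w^3 - 16*w^2 - 472*w - 480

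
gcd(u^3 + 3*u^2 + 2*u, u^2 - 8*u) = u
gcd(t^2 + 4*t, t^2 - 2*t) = t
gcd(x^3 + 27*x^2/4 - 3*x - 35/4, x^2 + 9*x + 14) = x + 7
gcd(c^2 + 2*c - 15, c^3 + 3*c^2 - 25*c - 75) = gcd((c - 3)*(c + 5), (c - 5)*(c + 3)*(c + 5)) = c + 5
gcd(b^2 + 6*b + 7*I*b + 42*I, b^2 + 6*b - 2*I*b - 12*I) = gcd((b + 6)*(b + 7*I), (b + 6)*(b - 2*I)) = b + 6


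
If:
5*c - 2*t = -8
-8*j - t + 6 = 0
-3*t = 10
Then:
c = -44/15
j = 7/6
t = -10/3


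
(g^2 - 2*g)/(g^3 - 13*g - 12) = g*(2 - g)/(-g^3 + 13*g + 12)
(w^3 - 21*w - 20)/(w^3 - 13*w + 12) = (w^3 - 21*w - 20)/(w^3 - 13*w + 12)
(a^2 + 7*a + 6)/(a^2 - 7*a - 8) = (a + 6)/(a - 8)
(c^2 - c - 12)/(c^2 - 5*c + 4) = (c + 3)/(c - 1)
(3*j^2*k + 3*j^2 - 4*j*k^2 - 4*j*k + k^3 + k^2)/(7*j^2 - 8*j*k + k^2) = (3*j*k + 3*j - k^2 - k)/(7*j - k)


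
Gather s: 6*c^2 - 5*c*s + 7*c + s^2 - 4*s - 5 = 6*c^2 + 7*c + s^2 + s*(-5*c - 4) - 5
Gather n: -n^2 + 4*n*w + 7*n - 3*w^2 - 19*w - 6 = -n^2 + n*(4*w + 7) - 3*w^2 - 19*w - 6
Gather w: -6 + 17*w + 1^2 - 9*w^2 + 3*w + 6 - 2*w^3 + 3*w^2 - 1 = -2*w^3 - 6*w^2 + 20*w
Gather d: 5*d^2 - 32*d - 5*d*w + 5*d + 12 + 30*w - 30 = 5*d^2 + d*(-5*w - 27) + 30*w - 18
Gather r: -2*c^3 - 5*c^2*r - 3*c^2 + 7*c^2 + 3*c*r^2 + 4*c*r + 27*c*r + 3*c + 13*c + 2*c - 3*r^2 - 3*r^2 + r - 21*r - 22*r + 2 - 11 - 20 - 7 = -2*c^3 + 4*c^2 + 18*c + r^2*(3*c - 6) + r*(-5*c^2 + 31*c - 42) - 36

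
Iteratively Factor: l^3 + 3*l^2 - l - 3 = (l - 1)*(l^2 + 4*l + 3) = (l - 1)*(l + 3)*(l + 1)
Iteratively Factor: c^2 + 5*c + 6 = (c + 2)*(c + 3)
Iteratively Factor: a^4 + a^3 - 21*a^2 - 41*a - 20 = (a + 1)*(a^3 - 21*a - 20) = (a - 5)*(a + 1)*(a^2 + 5*a + 4) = (a - 5)*(a + 1)*(a + 4)*(a + 1)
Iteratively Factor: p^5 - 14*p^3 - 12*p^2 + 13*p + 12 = (p - 1)*(p^4 + p^3 - 13*p^2 - 25*p - 12) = (p - 1)*(p + 3)*(p^3 - 2*p^2 - 7*p - 4) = (p - 1)*(p + 1)*(p + 3)*(p^2 - 3*p - 4) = (p - 4)*(p - 1)*(p + 1)*(p + 3)*(p + 1)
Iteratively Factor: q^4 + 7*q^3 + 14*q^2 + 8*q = (q + 1)*(q^3 + 6*q^2 + 8*q) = (q + 1)*(q + 2)*(q^2 + 4*q) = (q + 1)*(q + 2)*(q + 4)*(q)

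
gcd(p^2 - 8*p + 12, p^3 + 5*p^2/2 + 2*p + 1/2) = 1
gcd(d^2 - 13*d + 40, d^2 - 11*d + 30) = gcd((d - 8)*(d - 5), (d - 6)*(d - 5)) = d - 5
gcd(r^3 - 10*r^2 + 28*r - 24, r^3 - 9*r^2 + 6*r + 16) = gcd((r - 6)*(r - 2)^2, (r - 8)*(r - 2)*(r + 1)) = r - 2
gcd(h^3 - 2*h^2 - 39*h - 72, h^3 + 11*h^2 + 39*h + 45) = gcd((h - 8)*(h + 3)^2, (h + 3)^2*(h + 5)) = h^2 + 6*h + 9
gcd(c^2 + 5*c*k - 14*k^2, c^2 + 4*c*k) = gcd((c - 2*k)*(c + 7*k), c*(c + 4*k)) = 1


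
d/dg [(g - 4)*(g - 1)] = 2*g - 5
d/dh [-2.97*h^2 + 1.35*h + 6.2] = 1.35 - 5.94*h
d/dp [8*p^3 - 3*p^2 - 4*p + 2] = 24*p^2 - 6*p - 4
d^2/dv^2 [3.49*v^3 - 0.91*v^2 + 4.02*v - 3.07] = 20.94*v - 1.82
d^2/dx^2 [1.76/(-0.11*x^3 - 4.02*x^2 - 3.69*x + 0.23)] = ((1.1616*x + 14.1504)*(0.11*x^3 + 4.02*x^2 + 3.69*x - 0.23) - 1.76*(0.33*x^2 + 8.04*x + 3.69)*(0.66*x^2 + 16.08*x + 7.38))/(0.11*x^3 + 4.02*x^2 + 3.69*x - 0.23)^3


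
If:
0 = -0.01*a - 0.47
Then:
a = -47.00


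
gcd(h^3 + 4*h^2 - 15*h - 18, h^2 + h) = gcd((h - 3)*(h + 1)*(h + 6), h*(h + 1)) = h + 1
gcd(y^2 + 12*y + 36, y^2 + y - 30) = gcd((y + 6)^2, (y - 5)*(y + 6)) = y + 6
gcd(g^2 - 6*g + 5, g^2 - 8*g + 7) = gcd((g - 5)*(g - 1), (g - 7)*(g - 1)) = g - 1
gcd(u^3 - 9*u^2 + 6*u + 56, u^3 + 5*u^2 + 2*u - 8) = u + 2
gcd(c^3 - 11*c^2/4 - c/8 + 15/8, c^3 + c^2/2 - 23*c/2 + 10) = c^2 - 7*c/2 + 5/2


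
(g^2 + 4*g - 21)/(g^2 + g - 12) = (g + 7)/(g + 4)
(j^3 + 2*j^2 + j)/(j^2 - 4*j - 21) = j*(j^2 + 2*j + 1)/(j^2 - 4*j - 21)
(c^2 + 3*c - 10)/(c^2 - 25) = (c - 2)/(c - 5)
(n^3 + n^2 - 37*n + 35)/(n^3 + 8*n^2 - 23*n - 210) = (n - 1)/(n + 6)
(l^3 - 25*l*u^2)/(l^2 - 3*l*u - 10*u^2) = l*(l + 5*u)/(l + 2*u)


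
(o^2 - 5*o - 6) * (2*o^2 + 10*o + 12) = 2*o^4 - 50*o^2 - 120*o - 72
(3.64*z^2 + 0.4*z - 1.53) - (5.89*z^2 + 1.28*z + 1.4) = -2.25*z^2 - 0.88*z - 2.93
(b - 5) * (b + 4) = b^2 - b - 20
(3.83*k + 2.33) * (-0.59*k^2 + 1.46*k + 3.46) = -2.2597*k^3 + 4.2171*k^2 + 16.6536*k + 8.0618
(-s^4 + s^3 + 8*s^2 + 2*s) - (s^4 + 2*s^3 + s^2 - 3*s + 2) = -2*s^4 - s^3 + 7*s^2 + 5*s - 2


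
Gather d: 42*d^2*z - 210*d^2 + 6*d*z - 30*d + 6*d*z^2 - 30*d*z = d^2*(42*z - 210) + d*(6*z^2 - 24*z - 30)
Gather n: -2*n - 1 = -2*n - 1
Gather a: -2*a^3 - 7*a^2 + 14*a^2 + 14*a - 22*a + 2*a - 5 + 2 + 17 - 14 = -2*a^3 + 7*a^2 - 6*a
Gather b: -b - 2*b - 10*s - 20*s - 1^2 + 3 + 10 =-3*b - 30*s + 12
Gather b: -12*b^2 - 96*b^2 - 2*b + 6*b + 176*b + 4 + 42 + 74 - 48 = -108*b^2 + 180*b + 72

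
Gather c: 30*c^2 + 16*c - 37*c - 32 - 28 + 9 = 30*c^2 - 21*c - 51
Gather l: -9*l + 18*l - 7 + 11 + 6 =9*l + 10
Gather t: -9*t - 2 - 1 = -9*t - 3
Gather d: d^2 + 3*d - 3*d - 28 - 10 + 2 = d^2 - 36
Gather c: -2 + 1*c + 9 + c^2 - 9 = c^2 + c - 2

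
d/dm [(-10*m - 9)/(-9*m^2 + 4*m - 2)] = 2*(-45*m^2 - 81*m + 28)/(81*m^4 - 72*m^3 + 52*m^2 - 16*m + 4)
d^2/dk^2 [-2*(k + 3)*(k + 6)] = -4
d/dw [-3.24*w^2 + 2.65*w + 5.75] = 2.65 - 6.48*w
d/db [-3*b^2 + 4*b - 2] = 4 - 6*b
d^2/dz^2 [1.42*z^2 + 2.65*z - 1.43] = 2.84000000000000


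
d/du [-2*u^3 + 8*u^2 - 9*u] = -6*u^2 + 16*u - 9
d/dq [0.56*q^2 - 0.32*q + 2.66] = 1.12*q - 0.32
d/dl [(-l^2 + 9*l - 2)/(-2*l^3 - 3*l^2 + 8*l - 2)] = (-2*l^4 + 36*l^3 + 7*l^2 - 8*l - 2)/(4*l^6 + 12*l^5 - 23*l^4 - 40*l^3 + 76*l^2 - 32*l + 4)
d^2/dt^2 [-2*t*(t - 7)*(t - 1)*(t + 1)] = -24*t^2 + 84*t + 4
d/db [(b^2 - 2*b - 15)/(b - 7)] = (b^2 - 14*b + 29)/(b^2 - 14*b + 49)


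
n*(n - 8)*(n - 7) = n^3 - 15*n^2 + 56*n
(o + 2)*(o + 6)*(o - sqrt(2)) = o^3 - sqrt(2)*o^2 + 8*o^2 - 8*sqrt(2)*o + 12*o - 12*sqrt(2)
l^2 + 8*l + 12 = (l + 2)*(l + 6)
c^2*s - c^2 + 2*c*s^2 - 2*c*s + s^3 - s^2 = (c + s)^2*(s - 1)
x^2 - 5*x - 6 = (x - 6)*(x + 1)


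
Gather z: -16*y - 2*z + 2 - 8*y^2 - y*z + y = -8*y^2 - 15*y + z*(-y - 2) + 2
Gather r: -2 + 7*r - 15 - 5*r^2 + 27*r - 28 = -5*r^2 + 34*r - 45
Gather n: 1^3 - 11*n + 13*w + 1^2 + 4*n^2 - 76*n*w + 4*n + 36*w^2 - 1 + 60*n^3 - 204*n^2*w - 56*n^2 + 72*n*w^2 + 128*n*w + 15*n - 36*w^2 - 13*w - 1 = 60*n^3 + n^2*(-204*w - 52) + n*(72*w^2 + 52*w + 8)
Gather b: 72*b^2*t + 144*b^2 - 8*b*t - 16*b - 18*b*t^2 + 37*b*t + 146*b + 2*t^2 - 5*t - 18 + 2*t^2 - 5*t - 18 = b^2*(72*t + 144) + b*(-18*t^2 + 29*t + 130) + 4*t^2 - 10*t - 36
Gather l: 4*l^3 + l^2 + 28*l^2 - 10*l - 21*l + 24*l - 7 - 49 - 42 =4*l^3 + 29*l^2 - 7*l - 98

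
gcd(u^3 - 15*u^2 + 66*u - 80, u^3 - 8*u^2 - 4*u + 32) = u^2 - 10*u + 16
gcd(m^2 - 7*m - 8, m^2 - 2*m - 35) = 1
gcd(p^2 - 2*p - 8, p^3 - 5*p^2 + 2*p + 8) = p - 4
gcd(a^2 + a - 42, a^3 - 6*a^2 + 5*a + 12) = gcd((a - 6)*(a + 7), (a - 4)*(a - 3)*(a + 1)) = 1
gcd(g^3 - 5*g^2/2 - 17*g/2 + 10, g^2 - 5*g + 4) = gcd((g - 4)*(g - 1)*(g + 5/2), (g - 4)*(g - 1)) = g^2 - 5*g + 4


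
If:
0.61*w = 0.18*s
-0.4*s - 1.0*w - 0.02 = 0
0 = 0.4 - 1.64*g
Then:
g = 0.24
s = -0.03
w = -0.01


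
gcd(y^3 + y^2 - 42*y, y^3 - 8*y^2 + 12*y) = y^2 - 6*y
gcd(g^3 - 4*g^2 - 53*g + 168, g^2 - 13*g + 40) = g - 8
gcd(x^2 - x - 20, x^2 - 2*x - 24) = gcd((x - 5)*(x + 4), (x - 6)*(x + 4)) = x + 4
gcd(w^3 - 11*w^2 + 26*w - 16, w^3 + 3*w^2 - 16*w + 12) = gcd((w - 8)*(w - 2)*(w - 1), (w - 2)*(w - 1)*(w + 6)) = w^2 - 3*w + 2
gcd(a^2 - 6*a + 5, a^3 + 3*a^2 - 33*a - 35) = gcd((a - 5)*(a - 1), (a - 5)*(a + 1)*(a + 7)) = a - 5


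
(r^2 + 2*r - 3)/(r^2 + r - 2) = (r + 3)/(r + 2)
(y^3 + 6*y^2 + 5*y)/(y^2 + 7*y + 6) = y*(y + 5)/(y + 6)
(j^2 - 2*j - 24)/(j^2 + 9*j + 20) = (j - 6)/(j + 5)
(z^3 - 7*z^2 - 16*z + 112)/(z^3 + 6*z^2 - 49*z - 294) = (z^2 - 16)/(z^2 + 13*z + 42)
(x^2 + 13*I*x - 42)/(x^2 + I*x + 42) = (x + 6*I)/(x - 6*I)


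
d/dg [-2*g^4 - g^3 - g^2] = g*(-8*g^2 - 3*g - 2)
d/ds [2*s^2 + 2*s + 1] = 4*s + 2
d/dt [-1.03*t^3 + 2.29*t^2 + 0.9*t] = -3.09*t^2 + 4.58*t + 0.9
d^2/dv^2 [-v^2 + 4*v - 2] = -2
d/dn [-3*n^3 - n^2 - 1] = n*(-9*n - 2)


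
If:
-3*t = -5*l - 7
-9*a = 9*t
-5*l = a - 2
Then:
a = -9/2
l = 13/10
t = 9/2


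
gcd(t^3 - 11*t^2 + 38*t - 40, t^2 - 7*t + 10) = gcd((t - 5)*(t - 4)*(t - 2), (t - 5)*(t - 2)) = t^2 - 7*t + 10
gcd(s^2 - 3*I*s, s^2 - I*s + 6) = s - 3*I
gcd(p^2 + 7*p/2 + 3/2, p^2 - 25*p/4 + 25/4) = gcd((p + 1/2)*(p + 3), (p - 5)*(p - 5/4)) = 1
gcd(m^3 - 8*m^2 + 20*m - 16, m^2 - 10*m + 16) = m - 2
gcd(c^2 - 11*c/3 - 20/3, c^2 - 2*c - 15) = c - 5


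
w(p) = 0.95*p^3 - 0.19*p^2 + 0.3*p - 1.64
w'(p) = 2.85*p^2 - 0.38*p + 0.3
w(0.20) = -1.58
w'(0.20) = 0.34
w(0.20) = -1.58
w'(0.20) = 0.34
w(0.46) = -1.45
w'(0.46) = 0.73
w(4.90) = 107.03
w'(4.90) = 66.87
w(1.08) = -0.34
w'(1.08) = 3.21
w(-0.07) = -1.66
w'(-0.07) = 0.34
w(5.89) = 187.66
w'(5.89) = 96.93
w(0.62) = -1.30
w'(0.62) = 1.16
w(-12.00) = -1674.20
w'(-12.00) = 415.26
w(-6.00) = -215.48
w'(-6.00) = 105.18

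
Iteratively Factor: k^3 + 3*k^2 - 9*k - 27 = (k - 3)*(k^2 + 6*k + 9) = (k - 3)*(k + 3)*(k + 3)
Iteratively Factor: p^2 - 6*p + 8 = (p - 4)*(p - 2)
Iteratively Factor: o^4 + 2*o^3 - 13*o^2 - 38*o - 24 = (o + 1)*(o^3 + o^2 - 14*o - 24) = (o + 1)*(o + 2)*(o^2 - o - 12) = (o - 4)*(o + 1)*(o + 2)*(o + 3)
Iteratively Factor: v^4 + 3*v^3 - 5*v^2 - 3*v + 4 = (v - 1)*(v^3 + 4*v^2 - v - 4) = (v - 1)^2*(v^2 + 5*v + 4) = (v - 1)^2*(v + 4)*(v + 1)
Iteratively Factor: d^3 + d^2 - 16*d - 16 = (d - 4)*(d^2 + 5*d + 4) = (d - 4)*(d + 4)*(d + 1)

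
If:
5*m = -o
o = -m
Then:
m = 0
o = 0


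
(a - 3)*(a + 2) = a^2 - a - 6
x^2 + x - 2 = (x - 1)*(x + 2)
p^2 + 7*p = p*(p + 7)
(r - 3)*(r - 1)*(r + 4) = r^3 - 13*r + 12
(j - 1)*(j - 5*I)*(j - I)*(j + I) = j^4 - j^3 - 5*I*j^3 + j^2 + 5*I*j^2 - j - 5*I*j + 5*I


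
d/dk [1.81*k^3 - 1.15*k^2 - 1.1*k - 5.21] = 5.43*k^2 - 2.3*k - 1.1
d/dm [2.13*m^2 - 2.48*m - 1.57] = 4.26*m - 2.48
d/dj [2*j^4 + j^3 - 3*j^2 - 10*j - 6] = 8*j^3 + 3*j^2 - 6*j - 10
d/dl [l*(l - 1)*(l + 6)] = 3*l^2 + 10*l - 6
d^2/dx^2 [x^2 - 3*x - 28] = 2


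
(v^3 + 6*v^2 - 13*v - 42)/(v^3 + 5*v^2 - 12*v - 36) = (v + 7)/(v + 6)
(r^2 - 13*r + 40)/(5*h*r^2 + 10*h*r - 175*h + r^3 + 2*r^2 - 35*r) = (r - 8)/(5*h*r + 35*h + r^2 + 7*r)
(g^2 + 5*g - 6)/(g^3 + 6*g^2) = (g - 1)/g^2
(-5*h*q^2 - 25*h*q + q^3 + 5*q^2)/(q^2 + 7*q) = (-5*h*q - 25*h + q^2 + 5*q)/(q + 7)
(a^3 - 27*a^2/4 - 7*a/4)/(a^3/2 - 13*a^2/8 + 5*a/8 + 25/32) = 8*a*(4*a^2 - 27*a - 7)/(16*a^3 - 52*a^2 + 20*a + 25)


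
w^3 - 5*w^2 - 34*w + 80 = (w - 8)*(w - 2)*(w + 5)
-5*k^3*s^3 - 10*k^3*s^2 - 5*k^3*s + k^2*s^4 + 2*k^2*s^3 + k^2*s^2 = s*(-5*k + s)*(k*s + k)^2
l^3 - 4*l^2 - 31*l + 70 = (l - 7)*(l - 2)*(l + 5)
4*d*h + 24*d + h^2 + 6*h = (4*d + h)*(h + 6)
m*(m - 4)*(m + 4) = m^3 - 16*m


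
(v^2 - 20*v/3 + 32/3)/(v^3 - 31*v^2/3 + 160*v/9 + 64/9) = 3*(v - 4)/(3*v^2 - 23*v - 8)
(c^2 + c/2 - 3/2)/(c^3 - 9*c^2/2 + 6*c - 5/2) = (2*c + 3)/(2*c^2 - 7*c + 5)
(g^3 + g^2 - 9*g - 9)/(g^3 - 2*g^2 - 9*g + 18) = (g + 1)/(g - 2)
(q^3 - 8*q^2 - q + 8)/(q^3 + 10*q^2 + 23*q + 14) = (q^2 - 9*q + 8)/(q^2 + 9*q + 14)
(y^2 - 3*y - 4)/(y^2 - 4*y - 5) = (y - 4)/(y - 5)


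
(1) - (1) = 0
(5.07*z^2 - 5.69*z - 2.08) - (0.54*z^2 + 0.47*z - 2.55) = 4.53*z^2 - 6.16*z + 0.47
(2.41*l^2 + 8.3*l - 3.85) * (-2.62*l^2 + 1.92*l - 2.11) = -6.3142*l^4 - 17.1188*l^3 + 20.9379*l^2 - 24.905*l + 8.1235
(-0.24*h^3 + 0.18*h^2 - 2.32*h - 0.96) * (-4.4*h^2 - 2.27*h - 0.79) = 1.056*h^5 - 0.2472*h^4 + 9.989*h^3 + 9.3482*h^2 + 4.012*h + 0.7584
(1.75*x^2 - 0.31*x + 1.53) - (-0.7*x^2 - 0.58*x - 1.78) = 2.45*x^2 + 0.27*x + 3.31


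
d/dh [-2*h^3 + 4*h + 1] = 4 - 6*h^2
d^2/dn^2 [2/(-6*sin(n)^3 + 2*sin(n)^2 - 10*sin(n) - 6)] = (81*sin(n)^6 - 33*sin(n)^5 - 74*sin(n)^4 - 48*sin(n)^3 - 59*sin(n)^2 + 69*sin(n) - 56)/(3*sin(n)^3 - sin(n)^2 + 5*sin(n) + 3)^3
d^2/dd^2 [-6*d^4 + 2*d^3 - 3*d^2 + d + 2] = -72*d^2 + 12*d - 6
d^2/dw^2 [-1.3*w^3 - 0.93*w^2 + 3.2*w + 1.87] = -7.8*w - 1.86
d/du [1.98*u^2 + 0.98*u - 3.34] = 3.96*u + 0.98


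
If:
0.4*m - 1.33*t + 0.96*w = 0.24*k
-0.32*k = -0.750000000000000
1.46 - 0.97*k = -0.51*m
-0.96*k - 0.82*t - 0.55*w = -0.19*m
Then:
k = 2.34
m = 1.59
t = -1.20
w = -1.75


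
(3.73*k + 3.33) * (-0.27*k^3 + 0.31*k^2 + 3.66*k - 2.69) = -1.0071*k^4 + 0.2572*k^3 + 14.6841*k^2 + 2.1541*k - 8.9577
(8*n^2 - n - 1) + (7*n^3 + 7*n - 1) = 7*n^3 + 8*n^2 + 6*n - 2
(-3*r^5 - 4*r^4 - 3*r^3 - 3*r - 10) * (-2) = 6*r^5 + 8*r^4 + 6*r^3 + 6*r + 20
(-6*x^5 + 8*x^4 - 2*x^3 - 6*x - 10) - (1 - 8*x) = -6*x^5 + 8*x^4 - 2*x^3 + 2*x - 11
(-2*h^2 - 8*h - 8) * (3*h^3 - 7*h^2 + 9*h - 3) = -6*h^5 - 10*h^4 + 14*h^3 - 10*h^2 - 48*h + 24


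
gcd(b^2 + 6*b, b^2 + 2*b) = b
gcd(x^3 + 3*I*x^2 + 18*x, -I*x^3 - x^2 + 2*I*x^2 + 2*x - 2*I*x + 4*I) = 1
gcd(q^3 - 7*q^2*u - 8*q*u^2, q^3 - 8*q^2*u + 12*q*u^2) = q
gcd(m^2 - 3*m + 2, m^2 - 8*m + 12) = m - 2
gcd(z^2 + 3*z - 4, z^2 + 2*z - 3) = z - 1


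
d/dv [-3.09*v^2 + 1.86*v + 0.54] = 1.86 - 6.18*v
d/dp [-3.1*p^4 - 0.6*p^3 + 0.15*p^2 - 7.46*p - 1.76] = -12.4*p^3 - 1.8*p^2 + 0.3*p - 7.46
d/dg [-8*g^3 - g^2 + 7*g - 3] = -24*g^2 - 2*g + 7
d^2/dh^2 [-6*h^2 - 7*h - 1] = -12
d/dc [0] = 0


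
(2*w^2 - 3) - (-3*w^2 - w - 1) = 5*w^2 + w - 2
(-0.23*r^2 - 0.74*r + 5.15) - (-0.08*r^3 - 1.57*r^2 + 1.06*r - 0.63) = 0.08*r^3 + 1.34*r^2 - 1.8*r + 5.78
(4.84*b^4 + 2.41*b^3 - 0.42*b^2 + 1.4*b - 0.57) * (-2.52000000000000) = -12.1968*b^4 - 6.0732*b^3 + 1.0584*b^2 - 3.528*b + 1.4364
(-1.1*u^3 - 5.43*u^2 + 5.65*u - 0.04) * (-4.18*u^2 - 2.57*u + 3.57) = 4.598*u^5 + 25.5244*u^4 - 13.5889*u^3 - 33.7384*u^2 + 20.2733*u - 0.1428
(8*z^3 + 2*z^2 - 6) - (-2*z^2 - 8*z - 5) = 8*z^3 + 4*z^2 + 8*z - 1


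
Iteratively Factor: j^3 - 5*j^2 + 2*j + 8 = (j - 4)*(j^2 - j - 2) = (j - 4)*(j + 1)*(j - 2)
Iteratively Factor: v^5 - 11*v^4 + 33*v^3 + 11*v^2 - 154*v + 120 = (v - 4)*(v^4 - 7*v^3 + 5*v^2 + 31*v - 30) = (v - 4)*(v + 2)*(v^3 - 9*v^2 + 23*v - 15) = (v - 5)*(v - 4)*(v + 2)*(v^2 - 4*v + 3) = (v - 5)*(v - 4)*(v - 1)*(v + 2)*(v - 3)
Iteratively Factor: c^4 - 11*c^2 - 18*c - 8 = (c - 4)*(c^3 + 4*c^2 + 5*c + 2) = (c - 4)*(c + 1)*(c^2 + 3*c + 2) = (c - 4)*(c + 1)*(c + 2)*(c + 1)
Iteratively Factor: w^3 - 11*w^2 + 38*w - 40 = (w - 5)*(w^2 - 6*w + 8) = (w - 5)*(w - 4)*(w - 2)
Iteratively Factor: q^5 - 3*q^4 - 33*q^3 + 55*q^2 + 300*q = (q - 5)*(q^4 + 2*q^3 - 23*q^2 - 60*q) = (q - 5)*(q + 4)*(q^3 - 2*q^2 - 15*q) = q*(q - 5)*(q + 4)*(q^2 - 2*q - 15) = q*(q - 5)*(q + 3)*(q + 4)*(q - 5)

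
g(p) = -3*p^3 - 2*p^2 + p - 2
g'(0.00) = 1.00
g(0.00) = -2.00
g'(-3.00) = -68.00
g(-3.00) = 58.00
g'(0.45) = -2.62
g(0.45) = -2.23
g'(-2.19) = -33.40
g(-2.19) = 17.73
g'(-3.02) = -69.00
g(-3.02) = 59.37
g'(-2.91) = -63.57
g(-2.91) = 52.08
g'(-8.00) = -543.00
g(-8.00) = 1398.00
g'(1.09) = -14.05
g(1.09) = -7.17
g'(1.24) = -17.80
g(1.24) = -9.56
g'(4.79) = -224.66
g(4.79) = -372.80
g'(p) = -9*p^2 - 4*p + 1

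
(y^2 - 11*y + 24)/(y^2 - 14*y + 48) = (y - 3)/(y - 6)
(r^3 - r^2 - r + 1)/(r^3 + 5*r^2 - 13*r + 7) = (r + 1)/(r + 7)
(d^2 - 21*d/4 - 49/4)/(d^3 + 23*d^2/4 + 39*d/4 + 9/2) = (4*d^2 - 21*d - 49)/(4*d^3 + 23*d^2 + 39*d + 18)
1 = 1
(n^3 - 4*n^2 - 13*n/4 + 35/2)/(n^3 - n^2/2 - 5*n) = (n - 7/2)/n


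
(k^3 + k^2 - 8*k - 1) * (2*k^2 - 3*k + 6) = 2*k^5 - k^4 - 13*k^3 + 28*k^2 - 45*k - 6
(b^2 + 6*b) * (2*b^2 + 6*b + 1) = 2*b^4 + 18*b^3 + 37*b^2 + 6*b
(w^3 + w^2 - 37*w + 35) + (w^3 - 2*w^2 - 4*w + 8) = 2*w^3 - w^2 - 41*w + 43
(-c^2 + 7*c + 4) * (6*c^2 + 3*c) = -6*c^4 + 39*c^3 + 45*c^2 + 12*c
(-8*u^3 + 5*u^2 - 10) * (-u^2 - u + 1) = 8*u^5 + 3*u^4 - 13*u^3 + 15*u^2 + 10*u - 10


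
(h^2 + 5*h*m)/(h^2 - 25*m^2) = h/(h - 5*m)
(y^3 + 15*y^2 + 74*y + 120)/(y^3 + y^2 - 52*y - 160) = (y + 6)/(y - 8)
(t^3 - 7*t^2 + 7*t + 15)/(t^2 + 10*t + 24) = (t^3 - 7*t^2 + 7*t + 15)/(t^2 + 10*t + 24)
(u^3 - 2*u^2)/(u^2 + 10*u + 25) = u^2*(u - 2)/(u^2 + 10*u + 25)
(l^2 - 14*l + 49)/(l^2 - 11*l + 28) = (l - 7)/(l - 4)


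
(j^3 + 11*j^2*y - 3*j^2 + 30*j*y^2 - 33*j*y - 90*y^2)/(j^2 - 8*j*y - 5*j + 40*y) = (j^3 + 11*j^2*y - 3*j^2 + 30*j*y^2 - 33*j*y - 90*y^2)/(j^2 - 8*j*y - 5*j + 40*y)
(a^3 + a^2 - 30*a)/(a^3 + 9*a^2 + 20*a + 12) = a*(a - 5)/(a^2 + 3*a + 2)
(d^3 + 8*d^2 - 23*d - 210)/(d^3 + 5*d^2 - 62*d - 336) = (d - 5)/(d - 8)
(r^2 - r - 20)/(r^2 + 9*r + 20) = (r - 5)/(r + 5)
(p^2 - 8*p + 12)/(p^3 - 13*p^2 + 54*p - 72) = (p - 2)/(p^2 - 7*p + 12)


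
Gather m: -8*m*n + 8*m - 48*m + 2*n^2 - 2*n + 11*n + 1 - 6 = m*(-8*n - 40) + 2*n^2 + 9*n - 5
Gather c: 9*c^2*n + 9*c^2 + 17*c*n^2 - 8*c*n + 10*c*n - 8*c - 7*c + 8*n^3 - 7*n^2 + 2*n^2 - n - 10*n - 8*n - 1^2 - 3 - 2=c^2*(9*n + 9) + c*(17*n^2 + 2*n - 15) + 8*n^3 - 5*n^2 - 19*n - 6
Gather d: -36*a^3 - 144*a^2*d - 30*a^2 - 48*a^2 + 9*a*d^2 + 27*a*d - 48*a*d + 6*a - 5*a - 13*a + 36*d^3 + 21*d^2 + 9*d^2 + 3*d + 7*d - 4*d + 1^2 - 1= -36*a^3 - 78*a^2 - 12*a + 36*d^3 + d^2*(9*a + 30) + d*(-144*a^2 - 21*a + 6)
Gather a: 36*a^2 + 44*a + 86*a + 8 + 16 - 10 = 36*a^2 + 130*a + 14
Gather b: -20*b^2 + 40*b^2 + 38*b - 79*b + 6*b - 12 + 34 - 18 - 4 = 20*b^2 - 35*b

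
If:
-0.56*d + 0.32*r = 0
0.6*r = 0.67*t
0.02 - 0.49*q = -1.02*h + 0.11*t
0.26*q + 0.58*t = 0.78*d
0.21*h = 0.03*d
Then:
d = -0.09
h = -0.01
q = 0.05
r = -0.16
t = -0.14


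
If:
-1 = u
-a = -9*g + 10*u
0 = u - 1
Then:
No Solution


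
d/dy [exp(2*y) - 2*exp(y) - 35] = 2*(exp(y) - 1)*exp(y)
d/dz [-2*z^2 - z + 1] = -4*z - 1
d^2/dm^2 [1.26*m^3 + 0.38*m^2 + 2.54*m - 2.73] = 7.56*m + 0.76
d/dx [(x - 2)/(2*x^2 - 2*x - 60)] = (x^2 - x - (x - 2)*(2*x - 1) - 30)/(2*(-x^2 + x + 30)^2)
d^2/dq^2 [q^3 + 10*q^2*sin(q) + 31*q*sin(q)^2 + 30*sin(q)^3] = -10*q^2*sin(q) + 40*q*cos(q) + 62*q*cos(2*q) + 6*q - 5*sin(q)/2 + 62*sin(2*q) + 135*sin(3*q)/2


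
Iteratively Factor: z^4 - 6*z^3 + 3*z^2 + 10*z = (z - 5)*(z^3 - z^2 - 2*z) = z*(z - 5)*(z^2 - z - 2) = z*(z - 5)*(z + 1)*(z - 2)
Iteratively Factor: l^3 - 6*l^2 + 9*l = (l - 3)*(l^2 - 3*l) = l*(l - 3)*(l - 3)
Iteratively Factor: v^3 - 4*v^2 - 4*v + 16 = (v - 4)*(v^2 - 4) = (v - 4)*(v - 2)*(v + 2)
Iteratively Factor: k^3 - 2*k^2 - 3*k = (k - 3)*(k^2 + k) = k*(k - 3)*(k + 1)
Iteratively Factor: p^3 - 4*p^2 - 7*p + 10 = (p - 1)*(p^2 - 3*p - 10) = (p - 5)*(p - 1)*(p + 2)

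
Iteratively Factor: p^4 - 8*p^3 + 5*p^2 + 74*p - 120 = (p - 2)*(p^3 - 6*p^2 - 7*p + 60) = (p - 2)*(p + 3)*(p^2 - 9*p + 20) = (p - 5)*(p - 2)*(p + 3)*(p - 4)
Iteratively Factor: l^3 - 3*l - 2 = (l - 2)*(l^2 + 2*l + 1) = (l - 2)*(l + 1)*(l + 1)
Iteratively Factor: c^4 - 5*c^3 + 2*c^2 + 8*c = (c - 4)*(c^3 - c^2 - 2*c) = (c - 4)*(c - 2)*(c^2 + c) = c*(c - 4)*(c - 2)*(c + 1)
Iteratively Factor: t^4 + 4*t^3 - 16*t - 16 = (t - 2)*(t^3 + 6*t^2 + 12*t + 8) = (t - 2)*(t + 2)*(t^2 + 4*t + 4) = (t - 2)*(t + 2)^2*(t + 2)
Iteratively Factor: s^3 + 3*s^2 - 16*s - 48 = (s - 4)*(s^2 + 7*s + 12) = (s - 4)*(s + 3)*(s + 4)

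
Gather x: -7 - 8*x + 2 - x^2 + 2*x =-x^2 - 6*x - 5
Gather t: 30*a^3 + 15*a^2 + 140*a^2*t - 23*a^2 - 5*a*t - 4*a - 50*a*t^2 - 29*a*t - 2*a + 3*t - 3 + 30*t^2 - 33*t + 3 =30*a^3 - 8*a^2 - 6*a + t^2*(30 - 50*a) + t*(140*a^2 - 34*a - 30)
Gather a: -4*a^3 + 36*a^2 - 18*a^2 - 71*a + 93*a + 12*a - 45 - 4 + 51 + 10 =-4*a^3 + 18*a^2 + 34*a + 12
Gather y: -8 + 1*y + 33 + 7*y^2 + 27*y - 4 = 7*y^2 + 28*y + 21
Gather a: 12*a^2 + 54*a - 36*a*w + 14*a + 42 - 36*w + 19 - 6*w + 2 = 12*a^2 + a*(68 - 36*w) - 42*w + 63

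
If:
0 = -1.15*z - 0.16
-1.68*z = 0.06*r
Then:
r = 3.90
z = -0.14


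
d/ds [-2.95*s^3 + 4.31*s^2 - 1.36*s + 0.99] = -8.85*s^2 + 8.62*s - 1.36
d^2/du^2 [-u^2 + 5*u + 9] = -2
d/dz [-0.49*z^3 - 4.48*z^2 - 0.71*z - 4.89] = -1.47*z^2 - 8.96*z - 0.71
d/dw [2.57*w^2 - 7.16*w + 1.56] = 5.14*w - 7.16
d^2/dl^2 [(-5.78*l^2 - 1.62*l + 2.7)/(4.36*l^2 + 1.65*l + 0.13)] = (-1.13686837721616e-13*l^4 + 21.5715359999999*l^3 + 327.612144*l^2 + 122.052096*l + 12.140396)/(82.881856*l^6 + 94.09752*l^5 + 43.024044*l^4 + 10.103445*l^3 + 1.282827*l^2 + 0.083655*l + 0.002197)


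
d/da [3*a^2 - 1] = 6*a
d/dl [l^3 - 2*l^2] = l*(3*l - 4)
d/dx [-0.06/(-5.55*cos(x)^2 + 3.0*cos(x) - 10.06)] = (0.666*cos(x) - 0.18)*sin(x)/(5.55*cos(x)^2 - 3.0*cos(x) + 10.06)^2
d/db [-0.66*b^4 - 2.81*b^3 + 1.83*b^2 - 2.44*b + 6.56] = -2.64*b^3 - 8.43*b^2 + 3.66*b - 2.44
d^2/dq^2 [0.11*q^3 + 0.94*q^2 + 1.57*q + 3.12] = 0.66*q + 1.88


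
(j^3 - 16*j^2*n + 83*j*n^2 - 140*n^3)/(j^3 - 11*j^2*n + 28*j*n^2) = (j - 5*n)/j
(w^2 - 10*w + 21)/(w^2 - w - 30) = (-w^2 + 10*w - 21)/(-w^2 + w + 30)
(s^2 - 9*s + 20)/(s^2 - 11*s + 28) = (s - 5)/(s - 7)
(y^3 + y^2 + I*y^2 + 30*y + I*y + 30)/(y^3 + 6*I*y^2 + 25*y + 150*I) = (y + 1)/(y + 5*I)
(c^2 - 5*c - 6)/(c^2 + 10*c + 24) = (c^2 - 5*c - 6)/(c^2 + 10*c + 24)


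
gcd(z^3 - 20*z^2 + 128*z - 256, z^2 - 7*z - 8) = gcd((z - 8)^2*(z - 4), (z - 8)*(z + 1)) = z - 8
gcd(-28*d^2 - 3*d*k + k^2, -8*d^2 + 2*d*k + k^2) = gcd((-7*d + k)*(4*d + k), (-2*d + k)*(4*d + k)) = 4*d + k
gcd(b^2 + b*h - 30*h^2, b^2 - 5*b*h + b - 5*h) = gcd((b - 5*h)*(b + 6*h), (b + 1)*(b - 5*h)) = b - 5*h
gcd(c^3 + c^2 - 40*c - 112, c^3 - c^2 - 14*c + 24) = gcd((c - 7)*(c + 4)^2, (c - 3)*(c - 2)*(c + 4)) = c + 4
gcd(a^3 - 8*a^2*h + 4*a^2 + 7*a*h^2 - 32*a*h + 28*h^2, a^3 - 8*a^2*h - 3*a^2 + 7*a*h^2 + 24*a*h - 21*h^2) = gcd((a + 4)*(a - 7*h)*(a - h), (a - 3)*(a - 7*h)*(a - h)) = a^2 - 8*a*h + 7*h^2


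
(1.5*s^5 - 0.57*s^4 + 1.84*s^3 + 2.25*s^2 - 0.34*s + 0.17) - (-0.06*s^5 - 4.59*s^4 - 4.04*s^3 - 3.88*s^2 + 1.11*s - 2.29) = 1.56*s^5 + 4.02*s^4 + 5.88*s^3 + 6.13*s^2 - 1.45*s + 2.46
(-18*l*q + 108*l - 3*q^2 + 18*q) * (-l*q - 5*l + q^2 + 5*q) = 18*l^2*q^2 - 18*l^2*q - 540*l^2 - 15*l*q^3 + 15*l*q^2 + 450*l*q - 3*q^4 + 3*q^3 + 90*q^2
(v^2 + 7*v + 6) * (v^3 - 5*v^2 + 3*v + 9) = v^5 + 2*v^4 - 26*v^3 + 81*v + 54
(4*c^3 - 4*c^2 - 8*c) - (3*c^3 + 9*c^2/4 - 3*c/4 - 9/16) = c^3 - 25*c^2/4 - 29*c/4 + 9/16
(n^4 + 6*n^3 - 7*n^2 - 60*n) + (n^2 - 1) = n^4 + 6*n^3 - 6*n^2 - 60*n - 1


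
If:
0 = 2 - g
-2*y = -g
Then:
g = 2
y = 1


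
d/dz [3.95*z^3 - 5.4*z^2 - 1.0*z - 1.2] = 11.85*z^2 - 10.8*z - 1.0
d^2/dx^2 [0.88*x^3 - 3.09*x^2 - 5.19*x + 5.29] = 5.28*x - 6.18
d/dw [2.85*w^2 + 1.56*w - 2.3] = 5.7*w + 1.56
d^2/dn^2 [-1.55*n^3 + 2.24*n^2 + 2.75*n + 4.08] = 4.48 - 9.3*n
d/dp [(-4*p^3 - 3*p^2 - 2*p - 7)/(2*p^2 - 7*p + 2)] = (-8*p^4 + 56*p^3 + p^2 + 16*p - 53)/(4*p^4 - 28*p^3 + 57*p^2 - 28*p + 4)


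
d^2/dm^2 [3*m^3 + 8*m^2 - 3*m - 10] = 18*m + 16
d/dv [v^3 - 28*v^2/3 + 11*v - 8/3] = 3*v^2 - 56*v/3 + 11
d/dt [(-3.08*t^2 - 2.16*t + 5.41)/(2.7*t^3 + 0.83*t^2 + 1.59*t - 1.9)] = (8.316*t^4 + 11.664*t^3 - 46.9254*t^2 + 2.7234*t - 4.4979)/(7.29*t^6 + 4.482*t^5 + 9.2749*t^4 - 7.6206*t^3 - 0.6259*t^2 - 6.042*t + 3.61)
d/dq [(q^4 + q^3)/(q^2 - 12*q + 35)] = q^2*(-2*q*(q - 6)*(q + 1) + (4*q + 3)*(q^2 - 12*q + 35))/(q^2 - 12*q + 35)^2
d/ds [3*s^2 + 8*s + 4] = 6*s + 8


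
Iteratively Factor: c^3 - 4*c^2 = (c - 4)*(c^2) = c*(c - 4)*(c)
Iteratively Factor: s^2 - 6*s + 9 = (s - 3)*(s - 3)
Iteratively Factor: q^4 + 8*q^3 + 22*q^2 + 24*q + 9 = (q + 1)*(q^3 + 7*q^2 + 15*q + 9) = (q + 1)*(q + 3)*(q^2 + 4*q + 3) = (q + 1)^2*(q + 3)*(q + 3)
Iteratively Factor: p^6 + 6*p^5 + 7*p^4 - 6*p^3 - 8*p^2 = (p + 4)*(p^5 + 2*p^4 - p^3 - 2*p^2) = (p - 1)*(p + 4)*(p^4 + 3*p^3 + 2*p^2) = p*(p - 1)*(p + 4)*(p^3 + 3*p^2 + 2*p) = p^2*(p - 1)*(p + 4)*(p^2 + 3*p + 2) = p^2*(p - 1)*(p + 2)*(p + 4)*(p + 1)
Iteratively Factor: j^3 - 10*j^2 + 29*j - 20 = (j - 4)*(j^2 - 6*j + 5) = (j - 4)*(j - 1)*(j - 5)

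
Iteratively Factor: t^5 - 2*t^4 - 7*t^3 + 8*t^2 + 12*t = (t)*(t^4 - 2*t^3 - 7*t^2 + 8*t + 12) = t*(t - 2)*(t^3 - 7*t - 6) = t*(t - 2)*(t + 2)*(t^2 - 2*t - 3) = t*(t - 2)*(t + 1)*(t + 2)*(t - 3)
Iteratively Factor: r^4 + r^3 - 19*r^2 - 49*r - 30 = (r - 5)*(r^3 + 6*r^2 + 11*r + 6) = (r - 5)*(r + 2)*(r^2 + 4*r + 3) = (r - 5)*(r + 2)*(r + 3)*(r + 1)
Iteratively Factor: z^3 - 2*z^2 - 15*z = (z)*(z^2 - 2*z - 15) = z*(z - 5)*(z + 3)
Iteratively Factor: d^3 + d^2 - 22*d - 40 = (d - 5)*(d^2 + 6*d + 8) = (d - 5)*(d + 4)*(d + 2)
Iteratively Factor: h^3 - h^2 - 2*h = (h)*(h^2 - h - 2) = h*(h + 1)*(h - 2)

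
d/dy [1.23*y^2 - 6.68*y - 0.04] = 2.46*y - 6.68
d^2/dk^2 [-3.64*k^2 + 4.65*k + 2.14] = -7.28000000000000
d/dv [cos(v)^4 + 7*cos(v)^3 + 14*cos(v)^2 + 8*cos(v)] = -(-21*sin(v)^2 + 31*cos(v) + cos(3*v) + 29)*sin(v)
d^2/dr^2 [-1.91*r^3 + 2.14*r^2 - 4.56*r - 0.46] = 4.28 - 11.46*r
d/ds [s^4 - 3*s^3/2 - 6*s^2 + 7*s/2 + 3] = 4*s^3 - 9*s^2/2 - 12*s + 7/2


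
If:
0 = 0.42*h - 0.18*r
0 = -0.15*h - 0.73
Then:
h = -4.87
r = -11.36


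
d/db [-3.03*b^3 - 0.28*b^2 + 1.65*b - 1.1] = -9.09*b^2 - 0.56*b + 1.65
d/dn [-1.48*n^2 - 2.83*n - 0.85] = -2.96*n - 2.83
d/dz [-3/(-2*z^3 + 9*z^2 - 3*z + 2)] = 9*(-2*z^2 + 6*z - 1)/(2*z^3 - 9*z^2 + 3*z - 2)^2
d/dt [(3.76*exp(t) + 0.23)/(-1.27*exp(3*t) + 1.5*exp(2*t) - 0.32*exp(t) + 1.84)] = (9.5504*exp(3*t) - 4.7637*exp(2*t) - 0.69*exp(t) + 6.992)*exp(t)/(1.6129*exp(6*t) - 3.81*exp(5*t) + 3.0628*exp(4*t) - 5.6336*exp(3*t) + 5.6224*exp(2*t) - 1.1776*exp(t) + 3.3856)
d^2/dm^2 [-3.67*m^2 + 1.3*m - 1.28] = -7.34000000000000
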